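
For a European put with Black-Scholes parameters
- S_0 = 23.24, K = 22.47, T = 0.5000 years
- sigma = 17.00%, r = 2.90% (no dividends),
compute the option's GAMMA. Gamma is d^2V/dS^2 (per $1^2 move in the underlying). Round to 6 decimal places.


Answer: Gamma = 0.128406

Derivation:
d1 = 0.4610240195; d2 = 0.3408158667
phi(d1) = 0.3587210879; exp(-qT) = 1.0000000000; exp(-rT) = 0.9856046187
Gamma = exp(-qT) * phi(d1) / (S * sigma * sqrt(T)) = 1.0000000000 * 0.3587210879 / (23.2400 * 0.1700 * 0.7071067812) = 0.128406


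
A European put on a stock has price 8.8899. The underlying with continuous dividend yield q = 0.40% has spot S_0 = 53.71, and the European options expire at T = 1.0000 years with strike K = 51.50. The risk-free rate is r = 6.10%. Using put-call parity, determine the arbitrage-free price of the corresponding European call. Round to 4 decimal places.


Put-call parity: C - P = S_0 * exp(-qT) - K * exp(-rT).
S_0 * exp(-qT) = 53.7100 * 0.99600799 = 53.49558911
K * exp(-rT) = 51.5000 * 0.94082324 = 48.45239685
C = P + S*exp(-qT) - K*exp(-rT)
C = 8.8899 + 53.49558911 - 48.45239685 = 13.9331

Answer: Call price = 13.9331


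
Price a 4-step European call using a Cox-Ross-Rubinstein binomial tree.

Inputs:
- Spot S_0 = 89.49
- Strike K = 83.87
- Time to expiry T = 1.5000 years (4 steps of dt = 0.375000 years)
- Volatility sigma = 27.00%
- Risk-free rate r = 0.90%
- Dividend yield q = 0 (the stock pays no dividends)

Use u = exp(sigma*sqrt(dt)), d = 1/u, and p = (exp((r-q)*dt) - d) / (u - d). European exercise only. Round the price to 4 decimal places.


Answer: Price = V(0,0) = 15.1278

Derivation:
dt = T/N = 0.375000
u = exp(sigma*sqrt(dt)) = 1.179795; d = 1/u = 0.847605
p = (exp((r-q)*dt) - d) / (u - d) = 0.468936
Discount per step: exp(-r*dt) = 0.996631
Stock lattice S(k, i) with i counting down-moves:
  k=0: S(0,0) = 89.4900
  k=1: S(1,0) = 105.5798; S(1,1) = 75.8522
  k=2: S(2,0) = 124.5626; S(2,1) = 89.4900; S(2,2) = 64.2927
  k=3: S(3,0) = 146.9583; S(3,1) = 105.5798; S(3,2) = 75.8522; S(3,3) = 54.4948
  k=4: S(4,0) = 173.3806; S(4,1) = 124.5626; S(4,2) = 89.4900; S(4,3) = 64.2927; S(4,4) = 46.1901
Terminal payoffs V(N, i) = max(S_T - K, 0):
  V(4,0) = 89.510590; V(4,1) = 40.692550; V(4,2) = 5.620000; V(4,3) = 0.000000; V(4,4) = 0.000000
Backward induction: V(k, i) = exp(-r*dt) * [p * V(k+1, i) + (1-p) * V(k+1, i+1)].
  V(3,0) = exp(-r*dt) * [p*89.510590 + (1-p)*40.692550] = 63.370838
  V(3,1) = exp(-r*dt) * [p*40.692550 + (1-p)*5.620000] = 21.992424
  V(3,2) = exp(-r*dt) * [p*5.620000 + (1-p)*0.000000] = 2.626540
  V(3,3) = exp(-r*dt) * [p*0.000000 + (1-p)*0.000000] = 0.000000
  V(2,0) = exp(-r*dt) * [p*63.370838 + (1-p)*21.992424] = 41.256767
  V(2,1) = exp(-r*dt) * [p*21.992424 + (1-p)*2.626540] = 11.668448
  V(2,2) = exp(-r*dt) * [p*2.626540 + (1-p)*0.000000] = 1.227528
  V(1,0) = exp(-r*dt) * [p*41.256767 + (1-p)*11.668448] = 25.457406
  V(1,1) = exp(-r*dt) * [p*11.668448 + (1-p)*1.227528] = 6.103017
  V(0,0) = exp(-r*dt) * [p*25.457406 + (1-p)*6.103017] = 15.127840


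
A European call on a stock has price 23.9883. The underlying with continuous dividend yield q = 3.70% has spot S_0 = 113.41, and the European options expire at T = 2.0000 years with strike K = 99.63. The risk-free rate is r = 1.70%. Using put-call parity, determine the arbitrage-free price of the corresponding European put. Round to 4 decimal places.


Answer: Put price = 14.9672

Derivation:
Put-call parity: C - P = S_0 * exp(-qT) - K * exp(-rT).
S_0 * exp(-qT) = 113.4100 * 0.92867169 = 105.32065680
K * exp(-rT) = 99.6300 * 0.96657150 = 96.29951901
P = C - S*exp(-qT) + K*exp(-rT)
P = 23.9883 - 105.32065680 + 96.29951901 = 14.9672


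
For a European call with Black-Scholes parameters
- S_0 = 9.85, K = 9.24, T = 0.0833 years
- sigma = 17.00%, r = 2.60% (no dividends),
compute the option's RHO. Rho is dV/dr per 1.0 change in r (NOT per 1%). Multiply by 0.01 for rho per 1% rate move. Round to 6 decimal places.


Answer: Rho = 0.696608

Derivation:
d1 = 1.3716317861; d2 = 1.3225668292
phi(d1) = 0.1557309545; exp(-qT) = 1.0000000000; exp(-rT) = 0.9978365437
N(d2) = 0.9070102643
Rho = K*T*exp(-rT)*N(d2) = 9.2400 * 0.0833 * 0.9978365437 * 0.9070102643 = 0.696608


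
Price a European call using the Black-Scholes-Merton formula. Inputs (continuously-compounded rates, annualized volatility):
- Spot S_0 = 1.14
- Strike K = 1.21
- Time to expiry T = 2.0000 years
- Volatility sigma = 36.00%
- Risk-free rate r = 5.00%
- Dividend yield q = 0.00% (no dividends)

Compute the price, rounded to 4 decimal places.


d1 = (ln(S/K) + (r - q + 0.5*sigma^2) * T) / (sigma * sqrt(T)) = 0.33392706
d2 = d1 - sigma * sqrt(T) = -0.17518982
exp(-rT) = 0.90483742; exp(-qT) = 1.00000000
C = S_0 * exp(-qT) * N(d1) - K * exp(-rT) * N(d2)
N(d1) = 0.63078270; N(d2) = 0.43046524
C = 1.1400 * 1.00000000 * 0.63078270 - 1.2100 * 0.90483742 * 0.43046524 = 0.2478

Answer: Price = 0.2478


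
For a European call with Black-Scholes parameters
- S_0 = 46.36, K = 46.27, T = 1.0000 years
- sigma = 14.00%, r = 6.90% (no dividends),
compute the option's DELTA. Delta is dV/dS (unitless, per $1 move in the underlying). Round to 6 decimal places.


d1 = 0.5767372539; d2 = 0.4367372539
phi(d1) = 0.3378168267; exp(-qT) = 1.0000000000; exp(-rT) = 0.9333266801
N(d1) = 0.7179415189
Delta = exp(-qT) * N(d1) = 1.0000000000 * 0.7179415189 = 0.717942

Answer: Delta = 0.717942


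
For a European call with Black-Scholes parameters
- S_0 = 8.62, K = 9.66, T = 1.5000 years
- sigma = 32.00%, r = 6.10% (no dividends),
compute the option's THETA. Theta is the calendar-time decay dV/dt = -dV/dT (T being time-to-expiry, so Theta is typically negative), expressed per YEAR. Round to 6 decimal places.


Answer: Theta = -0.660086

Derivation:
d1 = 0.1387825684; d2 = -0.2531357904
phi(d1) = 0.3951187865; exp(-qT) = 1.0000000000; exp(-rT) = 0.9125613162
Theta = -S*exp(-qT)*phi(d1)*sigma/(2*sqrt(T)) - r*K*exp(-rT)*N(d2) + q*S*exp(-qT)*N(d1)
N(d1) = 0.5551890155; N(d2) = 0.4000816413; sqrt(T) = 1.2247448714
Term 1 = -8.6200 * 1.0000000000 * 0.3951187865 * 0.3200 / (2 * 1.2247448714) = -0.4449480403
Term 2 = -0.0610 * 9.6600 * 0.9125613162 * 0.4000816413 = -0.2151382539
Term 3 = 0 (no dividend yield, q = 0)
Theta = -0.4449480403 + (-0.2151382539) + (0.0000000000) = -0.660086


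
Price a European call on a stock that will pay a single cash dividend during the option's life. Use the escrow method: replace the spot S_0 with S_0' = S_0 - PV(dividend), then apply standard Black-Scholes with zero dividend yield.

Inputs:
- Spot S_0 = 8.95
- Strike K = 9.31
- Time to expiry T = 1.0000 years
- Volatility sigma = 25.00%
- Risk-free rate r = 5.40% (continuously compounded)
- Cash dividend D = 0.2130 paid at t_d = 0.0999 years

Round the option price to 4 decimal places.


Answer: Price = 0.8327

Derivation:
PV(D) = D * exp(-r * t_d) = 0.2130 * 0.99461992 = 0.21185404
S_0' = S_0 - PV(D) = 8.9500 - 0.21185404 = 8.73814596
d1 = (ln(S_0'/K) + (r + sigma^2/2)*T) / (sigma*sqrt(T)) = 0.08743577
d2 = d1 - sigma*sqrt(T) = -0.16256423
exp(-rT) = 0.94743211
N(d1) = 0.53483743; N(d2) = 0.43543078
C = S_0' * N(d1) - K * exp(-rT) * N(d2) = 8.73814596 * 0.53483743 - 9.3100 * 0.94743211 * 0.43543078 = 0.8327


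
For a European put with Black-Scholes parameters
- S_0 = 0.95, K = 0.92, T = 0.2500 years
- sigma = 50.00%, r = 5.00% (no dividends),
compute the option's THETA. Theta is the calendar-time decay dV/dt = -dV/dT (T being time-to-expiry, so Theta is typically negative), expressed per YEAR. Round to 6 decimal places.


Answer: Theta = -0.159228

Derivation:
d1 = 0.3033532582; d2 = 0.0533532582
phi(d1) = 0.3810021988; exp(-qT) = 1.0000000000; exp(-rT) = 0.9875778005
Theta = -S*exp(-qT)*phi(d1)*sigma/(2*sqrt(T)) + r*K*exp(-rT)*N(-d2) - q*S*exp(-qT)*N(-d1)
N(-d1) = 0.3808103314; N(-d2) = 0.4787252233; sqrt(T) = 0.5000000000
Term 1 = -0.9500 * 1.0000000000 * 0.3810021988 * 0.5000 / (2 * 0.5000000000) = -0.1809760444
Term 2 = 0.0500 * 0.9200 * 0.9875778005 * 0.4787252233 = 0.0217478065
Term 3 = 0 (no dividend yield, q = 0)
Theta = -0.1809760444 + (0.0217478065) + (0.0000000000) = -0.159228


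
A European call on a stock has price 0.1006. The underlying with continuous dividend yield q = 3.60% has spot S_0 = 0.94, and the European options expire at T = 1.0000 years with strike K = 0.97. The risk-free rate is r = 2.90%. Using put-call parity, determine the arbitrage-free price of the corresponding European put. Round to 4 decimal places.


Answer: Put price = 0.1361

Derivation:
Put-call parity: C - P = S_0 * exp(-qT) - K * exp(-rT).
S_0 * exp(-qT) = 0.9400 * 0.96464029 = 0.90676188
K * exp(-rT) = 0.9700 * 0.97141646 = 0.94227397
P = C - S*exp(-qT) + K*exp(-rT)
P = 0.1006 - 0.90676188 + 0.94227397 = 0.1361


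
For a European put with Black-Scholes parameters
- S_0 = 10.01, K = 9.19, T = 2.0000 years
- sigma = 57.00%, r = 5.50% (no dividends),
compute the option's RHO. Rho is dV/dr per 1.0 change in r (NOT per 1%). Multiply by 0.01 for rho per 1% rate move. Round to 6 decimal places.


d1 = 0.6455372036; d2 = -0.1605645270
phi(d1) = 0.3239073782; exp(-qT) = 1.0000000000; exp(-rT) = 0.8958341353
N(-d2) = 0.5637818021
Rho = -K*T*exp(-rT)*N(-d2) = -9.1900 * 2.0000 * 0.8958341353 * 0.5637818021 = -9.282911

Answer: Rho = -9.282911


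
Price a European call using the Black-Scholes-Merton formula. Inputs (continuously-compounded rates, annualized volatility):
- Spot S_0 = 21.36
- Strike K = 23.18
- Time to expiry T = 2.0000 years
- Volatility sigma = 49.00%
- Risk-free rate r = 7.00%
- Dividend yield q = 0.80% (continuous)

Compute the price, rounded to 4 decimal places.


d1 = (ln(S/K) + (r - q + 0.5*sigma^2) * T) / (sigma * sqrt(T)) = 0.40742364
d2 = d1 - sigma * sqrt(T) = -0.28554101
exp(-rT) = 0.86935824; exp(-qT) = 0.98412732
C = S_0 * exp(-qT) * N(d1) - K * exp(-rT) * N(d2)
N(d1) = 0.65815157; N(d2) = 0.38761485
C = 21.3600 * 0.98412732 * 0.65815157 - 23.1800 * 0.86935824 * 0.38761485 = 6.0239

Answer: Price = 6.0239


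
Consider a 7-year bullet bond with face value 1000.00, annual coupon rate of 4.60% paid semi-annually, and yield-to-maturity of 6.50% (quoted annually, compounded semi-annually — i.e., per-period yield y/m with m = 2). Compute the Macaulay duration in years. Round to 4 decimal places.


Coupon per period c = face * coupon_rate / m = 23.000000
Periods per year m = 2; per-period yield y/m = 0.032500
Number of cashflows N = 14
Cashflows (t years, CF_t, discount factor 1/(1+y/m)^(m*t), PV):
  t = 0.5000: CF_t = 23.000000, DF = 0.968523, PV = 22.276029
  t = 1.0000: CF_t = 23.000000, DF = 0.938037, PV = 21.574847
  t = 1.5000: CF_t = 23.000000, DF = 0.908510, PV = 20.895735
  t = 2.0000: CF_t = 23.000000, DF = 0.879913, PV = 20.238000
  t = 2.5000: CF_t = 23.000000, DF = 0.852216, PV = 19.600969
  t = 3.0000: CF_t = 23.000000, DF = 0.825391, PV = 18.983989
  t = 3.5000: CF_t = 23.000000, DF = 0.799410, PV = 18.386430
  t = 4.0000: CF_t = 23.000000, DF = 0.774247, PV = 17.807680
  t = 4.5000: CF_t = 23.000000, DF = 0.749876, PV = 17.247148
  t = 5.0000: CF_t = 23.000000, DF = 0.726272, PV = 16.704260
  t = 5.5000: CF_t = 23.000000, DF = 0.703411, PV = 16.178460
  t = 6.0000: CF_t = 23.000000, DF = 0.681270, PV = 15.669210
  t = 6.5000: CF_t = 23.000000, DF = 0.659826, PV = 15.175991
  t = 7.0000: CF_t = 1023.000000, DF = 0.639056, PV = 653.754647
Price P = sum_t PV_t = 894.493395
Macaulay numerator sum_t t * PV_t:
  t * PV_t at t = 0.5000: 11.138015
  t * PV_t at t = 1.0000: 21.574847
  t * PV_t at t = 1.5000: 31.343603
  t * PV_t at t = 2.0000: 40.476000
  t * PV_t at t = 2.5000: 49.002422
  t * PV_t at t = 3.0000: 56.951967
  t * PV_t at t = 3.5000: 64.352505
  t * PV_t at t = 4.0000: 71.230722
  t * PV_t at t = 4.5000: 77.612167
  t * PV_t at t = 5.0000: 83.521298
  t * PV_t at t = 5.5000: 88.981529
  t * PV_t at t = 6.0000: 94.015262
  t * PV_t at t = 6.5000: 98.643940
  t * PV_t at t = 7.0000: 4576.282531
Macaulay duration D = (sum_t t * PV_t) / P = 5365.126806 / 894.493395 = 5.997950

Answer: Macaulay duration = 5.9980 years


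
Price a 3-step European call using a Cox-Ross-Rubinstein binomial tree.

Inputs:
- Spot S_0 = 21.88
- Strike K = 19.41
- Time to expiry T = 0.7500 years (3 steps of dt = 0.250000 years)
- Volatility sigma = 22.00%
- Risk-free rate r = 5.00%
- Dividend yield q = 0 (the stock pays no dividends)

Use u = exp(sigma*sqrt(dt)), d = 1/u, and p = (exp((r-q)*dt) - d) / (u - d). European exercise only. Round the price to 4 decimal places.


dt = T/N = 0.250000
u = exp(sigma*sqrt(dt)) = 1.116278; d = 1/u = 0.895834
p = (exp((r-q)*dt) - d) / (u - d) = 0.529587
Discount per step: exp(-r*dt) = 0.987578
Stock lattice S(k, i) with i counting down-moves:
  k=0: S(0,0) = 21.8800
  k=1: S(1,0) = 24.4242; S(1,1) = 19.6009
  k=2: S(2,0) = 27.2642; S(2,1) = 21.8800; S(2,2) = 17.5591
  k=3: S(3,0) = 30.4344; S(3,1) = 24.4242; S(3,2) = 19.6009; S(3,3) = 15.7301
Terminal payoffs V(N, i) = max(S_T - K, 0):
  V(3,0) = 11.024383; V(3,1) = 5.014164; V(3,2) = 0.190851; V(3,3) = 0.000000
Backward induction: V(k, i) = exp(-r*dt) * [p * V(k+1, i) + (1-p) * V(k+1, i+1)].
  V(2,0) = exp(-r*dt) * [p*11.024383 + (1-p)*5.014164] = 8.095274
  V(2,1) = exp(-r*dt) * [p*5.014164 + (1-p)*0.190851] = 2.711115
  V(2,2) = exp(-r*dt) * [p*0.190851 + (1-p)*0.000000] = 0.099817
  V(1,0) = exp(-r*dt) * [p*8.095274 + (1-p)*2.711115] = 5.493399
  V(1,1) = exp(-r*dt) * [p*2.711115 + (1-p)*0.099817] = 1.464308
  V(0,0) = exp(-r*dt) * [p*5.493399 + (1-p)*1.464308] = 3.553368

Answer: Price = V(0,0) = 3.5534


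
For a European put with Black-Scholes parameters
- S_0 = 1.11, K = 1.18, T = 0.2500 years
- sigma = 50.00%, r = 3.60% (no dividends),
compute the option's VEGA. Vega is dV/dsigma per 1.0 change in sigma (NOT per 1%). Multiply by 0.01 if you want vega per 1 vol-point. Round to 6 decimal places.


Answer: Vega = 0.220640

Derivation:
d1 = -0.0836176926; d2 = -0.3336176926
phi(d1) = 0.3975500295; exp(-qT) = 1.0000000000; exp(-rT) = 0.9910403788
Vega = S * exp(-qT) * phi(d1) * sqrt(T) = 1.1100 * 1.0000000000 * 0.3975500295 * 0.5000000000 = 0.220640


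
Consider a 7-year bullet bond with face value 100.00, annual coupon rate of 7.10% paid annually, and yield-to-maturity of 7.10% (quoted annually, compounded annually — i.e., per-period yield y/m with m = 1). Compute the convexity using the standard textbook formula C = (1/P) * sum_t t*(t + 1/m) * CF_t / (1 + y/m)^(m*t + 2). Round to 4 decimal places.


Coupon per period c = face * coupon_rate / m = 7.100000
Periods per year m = 1; per-period yield y/m = 0.071000
Number of cashflows N = 7
Cashflows (t years, CF_t, discount factor 1/(1+y/m)^(m*t), PV):
  t = 1.0000: CF_t = 7.100000, DF = 0.933707, PV = 6.629318
  t = 2.0000: CF_t = 7.100000, DF = 0.871808, PV = 6.189840
  t = 3.0000: CF_t = 7.100000, DF = 0.814013, PV = 5.779496
  t = 4.0000: CF_t = 7.100000, DF = 0.760050, PV = 5.396354
  t = 5.0000: CF_t = 7.100000, DF = 0.709664, PV = 5.038613
  t = 6.0000: CF_t = 7.100000, DF = 0.662618, PV = 4.704587
  t = 7.0000: CF_t = 107.100000, DF = 0.618691, PV = 66.261792
Price P = sum_t PV_t = 100.000000
Convexity numerator sum_t t*(t + 1/m) * CF_t / (1+y/m)^(m*t + 2):
  t = 1.0000: term = 11.558991
  t = 2.0000: term = 32.378127
  t = 3.0000: term = 60.463355
  t = 4.0000: term = 94.091744
  t = 5.0000: term = 131.781154
  t = 6.0000: term = 172.262947
  t = 7.0000: term = 3234.984919
Convexity = (1/P) * sum = 3737.521237 / 100.000000 = 37.375212

Answer: Convexity = 37.3752


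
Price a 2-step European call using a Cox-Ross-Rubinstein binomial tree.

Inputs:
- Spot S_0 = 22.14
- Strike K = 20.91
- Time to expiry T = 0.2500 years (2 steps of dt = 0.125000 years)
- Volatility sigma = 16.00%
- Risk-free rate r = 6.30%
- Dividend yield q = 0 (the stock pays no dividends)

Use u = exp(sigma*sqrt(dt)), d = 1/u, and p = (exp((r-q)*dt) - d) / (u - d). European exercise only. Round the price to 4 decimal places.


Answer: Price = V(0,0) = 1.7780

Derivation:
dt = T/N = 0.125000
u = exp(sigma*sqrt(dt)) = 1.058199; d = 1/u = 0.945002
p = (exp((r-q)*dt) - d) / (u - d) = 0.555705
Discount per step: exp(-r*dt) = 0.992156
Stock lattice S(k, i) with i counting down-moves:
  k=0: S(0,0) = 22.1400
  k=1: S(1,0) = 23.4285; S(1,1) = 20.9223
  k=2: S(2,0) = 24.7920; S(2,1) = 22.1400; S(2,2) = 19.7716
Terminal payoffs V(N, i) = max(S_T - K, 0):
  V(2,0) = 3.882049; V(2,1) = 1.230000; V(2,2) = 0.000000
Backward induction: V(k, i) = exp(-r*dt) * [p * V(k+1, i) + (1-p) * V(k+1, i+1)].
  V(1,0) = exp(-r*dt) * [p*3.882049 + (1-p)*1.230000] = 2.682549
  V(1,1) = exp(-r*dt) * [p*1.230000 + (1-p)*0.000000] = 0.678156
  V(0,0) = exp(-r*dt) * [p*2.682549 + (1-p)*0.678156] = 1.777950


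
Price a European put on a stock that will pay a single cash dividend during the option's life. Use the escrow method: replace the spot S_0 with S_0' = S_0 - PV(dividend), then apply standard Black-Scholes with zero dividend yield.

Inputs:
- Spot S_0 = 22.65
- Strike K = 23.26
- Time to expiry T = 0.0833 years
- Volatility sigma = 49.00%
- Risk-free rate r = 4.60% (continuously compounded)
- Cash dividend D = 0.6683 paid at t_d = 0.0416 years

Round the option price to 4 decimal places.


Answer: Price = 1.9537

Derivation:
PV(D) = D * exp(-r * t_d) = 0.6683 * 0.99808823 = 0.66702236
S_0' = S_0 - PV(D) = 22.6500 - 0.66702236 = 21.98297764
d1 = (ln(S_0'/K) + (r + sigma^2/2)*T) / (sigma*sqrt(T)) = -0.30147088
d2 = d1 - sigma*sqrt(T) = -0.44289340
exp(-rT) = 0.99617553
N(-d1) = 0.61847227; N(-d2) = 0.67107858
P = K * exp(-rT) * N(-d2) - S_0' * N(-d1) = 23.2600 * 0.99617553 * 0.67107858 - 21.98297764 * 0.61847227 = 1.9537


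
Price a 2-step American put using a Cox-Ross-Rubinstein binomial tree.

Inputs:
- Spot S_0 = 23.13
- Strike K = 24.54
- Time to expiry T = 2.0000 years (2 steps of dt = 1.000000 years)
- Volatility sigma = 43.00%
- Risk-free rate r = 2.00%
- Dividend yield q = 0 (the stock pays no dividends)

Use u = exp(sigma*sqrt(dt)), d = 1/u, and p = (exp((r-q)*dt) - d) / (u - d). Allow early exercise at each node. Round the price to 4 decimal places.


dt = T/N = 1.000000
u = exp(sigma*sqrt(dt)) = 1.537258; d = 1/u = 0.650509
p = (exp((r-q)*dt) - d) / (u - d) = 0.416908
Discount per step: exp(-r*dt) = 0.980199
Stock lattice S(k, i) with i counting down-moves:
  k=0: S(0,0) = 23.1300
  k=1: S(1,0) = 35.5568; S(1,1) = 15.0463
  k=2: S(2,0) = 54.6599; S(2,1) = 23.1300; S(2,2) = 9.7877
Terminal payoffs V(N, i) = max(K - S_T, 0):
  V(2,0) = 0.000000; V(2,1) = 1.410000; V(2,2) = 14.752261
Backward induction: V(k, i) = exp(-r*dt) * [p * V(k+1, i) + (1-p) * V(k+1, i+1)]; then take max(V_cont, immediate exercise) for American.
  V(1,0) = exp(-r*dt) * [p*0.000000 + (1-p)*1.410000] = 0.805880; exercise = 0.000000; V(1,0) = max -> 0.805880
  V(1,1) = exp(-r*dt) * [p*1.410000 + (1-p)*14.752261] = 9.007800; exercise = 9.493725; V(1,1) = max -> 9.493725
  V(0,0) = exp(-r*dt) * [p*0.805880 + (1-p)*9.493725] = 5.755428; exercise = 1.410000; V(0,0) = max -> 5.755428

Answer: Price = V(0,0) = 5.7554


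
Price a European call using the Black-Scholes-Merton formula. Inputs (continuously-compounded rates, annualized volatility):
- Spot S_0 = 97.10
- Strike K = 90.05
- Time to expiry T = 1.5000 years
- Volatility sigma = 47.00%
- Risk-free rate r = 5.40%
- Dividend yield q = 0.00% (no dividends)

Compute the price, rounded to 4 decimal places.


d1 = (ln(S/K) + (r - q + 0.5*sigma^2) * T) / (sigma * sqrt(T)) = 0.55947615
d2 = d1 - sigma * sqrt(T) = -0.01615394
exp(-rT) = 0.92219369; exp(-qT) = 1.00000000
C = S_0 * exp(-qT) * N(d1) - K * exp(-rT) * N(d2)
N(d1) = 0.71208160; N(d2) = 0.49355579
C = 97.1000 * 1.00000000 * 0.71208160 - 90.0500 * 0.92219369 * 0.49355579 = 28.1565

Answer: Price = 28.1565


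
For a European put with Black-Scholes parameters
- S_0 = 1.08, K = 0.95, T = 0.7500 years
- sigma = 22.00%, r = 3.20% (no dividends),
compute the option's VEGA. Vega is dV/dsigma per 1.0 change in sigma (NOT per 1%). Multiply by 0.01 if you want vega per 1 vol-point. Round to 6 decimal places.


d1 = 0.8943908090; d2 = 0.7038652201
phi(d1) = 0.2674277098; exp(-qT) = 1.0000000000; exp(-rT) = 0.9762857098
Vega = S * exp(-qT) * phi(d1) * sqrt(T) = 1.0800 * 1.0000000000 * 0.2674277098 * 0.8660254038 = 0.250127

Answer: Vega = 0.250127


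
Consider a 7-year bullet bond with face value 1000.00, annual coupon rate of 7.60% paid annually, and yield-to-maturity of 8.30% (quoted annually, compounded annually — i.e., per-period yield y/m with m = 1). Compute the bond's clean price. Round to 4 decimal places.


Answer: Price = 963.9264

Derivation:
Coupon per period c = face * coupon_rate / m = 76.000000
Periods per year m = 1; per-period yield y/m = 0.083000
Number of cashflows N = 7
Cashflows (t years, CF_t, discount factor 1/(1+y/m)^(m*t), PV):
  t = 1.0000: CF_t = 76.000000, DF = 0.923361, PV = 70.175439
  t = 2.0000: CF_t = 76.000000, DF = 0.852596, PV = 64.797266
  t = 3.0000: CF_t = 76.000000, DF = 0.787254, PV = 59.831270
  t = 4.0000: CF_t = 76.000000, DF = 0.726919, PV = 55.245863
  t = 5.0000: CF_t = 76.000000, DF = 0.671209, PV = 51.011878
  t = 6.0000: CF_t = 76.000000, DF = 0.619768, PV = 47.102380
  t = 7.0000: CF_t = 1076.000000, DF = 0.572270, PV = 615.762271
Price P = sum_t PV_t = 963.926366


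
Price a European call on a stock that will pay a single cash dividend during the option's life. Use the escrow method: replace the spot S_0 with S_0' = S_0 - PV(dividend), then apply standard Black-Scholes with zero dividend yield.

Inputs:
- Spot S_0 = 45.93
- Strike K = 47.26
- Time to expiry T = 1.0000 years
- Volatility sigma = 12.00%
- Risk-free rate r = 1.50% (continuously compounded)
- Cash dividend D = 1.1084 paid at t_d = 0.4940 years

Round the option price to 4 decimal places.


PV(D) = D * exp(-r * t_d) = 1.1084 * 0.99261739 = 1.10021711
S_0' = S_0 - PV(D) = 45.9300 - 1.10021711 = 44.82978289
d1 = (ln(S_0'/K) + (r + sigma^2/2)*T) / (sigma*sqrt(T)) = -0.25492964
d2 = d1 - sigma*sqrt(T) = -0.37492964
exp(-rT) = 0.98511194
N(d1) = 0.39938872; N(d2) = 0.35385640
C = S_0' * N(d1) - K * exp(-rT) * N(d2) = 44.82978289 * 0.39938872 - 47.2600 * 0.98511194 * 0.35385640 = 1.4302

Answer: Price = 1.4302


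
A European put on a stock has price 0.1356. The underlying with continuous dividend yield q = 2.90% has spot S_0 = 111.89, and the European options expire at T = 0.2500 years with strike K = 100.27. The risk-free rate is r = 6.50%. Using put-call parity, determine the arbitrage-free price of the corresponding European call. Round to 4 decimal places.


Answer: Call price = 12.5636

Derivation:
Put-call parity: C - P = S_0 * exp(-qT) - K * exp(-rT).
S_0 * exp(-qT) = 111.8900 * 0.99277622 = 111.08173102
K * exp(-rT) = 100.2700 * 0.98388132 = 98.65377985
C = P + S*exp(-qT) - K*exp(-rT)
C = 0.1356 + 111.08173102 - 98.65377985 = 12.5636


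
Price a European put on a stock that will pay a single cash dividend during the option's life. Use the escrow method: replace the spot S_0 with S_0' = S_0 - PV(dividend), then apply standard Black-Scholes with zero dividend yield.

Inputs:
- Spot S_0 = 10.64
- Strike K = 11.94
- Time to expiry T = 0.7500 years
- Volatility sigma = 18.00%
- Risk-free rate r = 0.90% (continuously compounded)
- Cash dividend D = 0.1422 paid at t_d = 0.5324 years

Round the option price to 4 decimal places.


PV(D) = D * exp(-r * t_d) = 0.1422 * 0.99521986 = 0.14152026
S_0' = S_0 - PV(D) = 10.6400 - 0.14152026 = 10.49847974
d1 = (ln(S_0'/K) + (r + sigma^2/2)*T) / (sigma*sqrt(T)) = -0.70413413
d2 = d1 - sigma*sqrt(T) = -0.86001871
exp(-rT) = 0.99327273
N(-d1) = 0.75932538; N(-d2) = 0.80511063
P = K * exp(-rT) * N(-d2) - S_0' * N(-d1) = 11.9400 * 0.99327273 * 0.80511063 - 10.49847974 * 0.75932538 = 1.5766

Answer: Price = 1.5766


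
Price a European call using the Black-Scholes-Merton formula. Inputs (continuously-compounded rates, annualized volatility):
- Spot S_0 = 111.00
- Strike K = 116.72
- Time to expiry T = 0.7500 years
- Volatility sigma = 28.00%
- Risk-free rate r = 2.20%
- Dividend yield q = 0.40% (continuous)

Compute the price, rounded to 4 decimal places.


d1 = (ln(S/K) + (r - q + 0.5*sigma^2) * T) / (sigma * sqrt(T)) = -0.03030142
d2 = d1 - sigma * sqrt(T) = -0.27278853
exp(-rT) = 0.98363538; exp(-qT) = 0.99700450
C = S_0 * exp(-qT) * N(d1) - K * exp(-rT) * N(d2)
N(d1) = 0.48791333; N(d2) = 0.39250789
C = 111.0000 * 0.99700450 * 0.48791333 - 116.7200 * 0.98363538 * 0.39250789 = 8.9323

Answer: Price = 8.9323


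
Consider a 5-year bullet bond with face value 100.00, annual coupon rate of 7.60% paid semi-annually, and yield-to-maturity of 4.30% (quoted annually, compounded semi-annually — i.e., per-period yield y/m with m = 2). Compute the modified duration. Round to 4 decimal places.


Answer: Modified duration = 4.2191

Derivation:
Coupon per period c = face * coupon_rate / m = 3.800000
Periods per year m = 2; per-period yield y/m = 0.021500
Number of cashflows N = 10
Cashflows (t years, CF_t, discount factor 1/(1+y/m)^(m*t), PV):
  t = 0.5000: CF_t = 3.800000, DF = 0.978953, PV = 3.720020
  t = 1.0000: CF_t = 3.800000, DF = 0.958348, PV = 3.641723
  t = 1.5000: CF_t = 3.800000, DF = 0.938177, PV = 3.565073
  t = 2.0000: CF_t = 3.800000, DF = 0.918431, PV = 3.490038
  t = 2.5000: CF_t = 3.800000, DF = 0.899100, PV = 3.416581
  t = 3.0000: CF_t = 3.800000, DF = 0.880177, PV = 3.344671
  t = 3.5000: CF_t = 3.800000, DF = 0.861651, PV = 3.274274
  t = 4.0000: CF_t = 3.800000, DF = 0.843515, PV = 3.205359
  t = 4.5000: CF_t = 3.800000, DF = 0.825762, PV = 3.137894
  t = 5.0000: CF_t = 103.800000, DF = 0.808381, PV = 83.909985
Price P = sum_t PV_t = 114.705617
First compute Macaulay numerator sum_t t * PV_t:
  t * PV_t at t = 0.5000: 1.860010
  t * PV_t at t = 1.0000: 3.641723
  t * PV_t at t = 1.5000: 5.347610
  t * PV_t at t = 2.0000: 6.980075
  t * PV_t at t = 2.5000: 8.541453
  t * PV_t at t = 3.0000: 10.034012
  t * PV_t at t = 3.5000: 11.459958
  t * PV_t at t = 4.0000: 12.821435
  t * PV_t at t = 4.5000: 14.120523
  t * PV_t at t = 5.0000: 419.549925
Macaulay duration D = 494.356724 / 114.705617 = 4.309787
Modified duration = D / (1 + y/m) = 4.309787 / (1 + 0.021500) = 4.219076


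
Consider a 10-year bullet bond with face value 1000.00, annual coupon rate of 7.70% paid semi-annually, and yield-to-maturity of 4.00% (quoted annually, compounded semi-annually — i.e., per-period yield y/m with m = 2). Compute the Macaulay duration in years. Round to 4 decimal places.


Coupon per period c = face * coupon_rate / m = 38.500000
Periods per year m = 2; per-period yield y/m = 0.020000
Number of cashflows N = 20
Cashflows (t years, CF_t, discount factor 1/(1+y/m)^(m*t), PV):
  t = 0.5000: CF_t = 38.500000, DF = 0.980392, PV = 37.745098
  t = 1.0000: CF_t = 38.500000, DF = 0.961169, PV = 37.004998
  t = 1.5000: CF_t = 38.500000, DF = 0.942322, PV = 36.279410
  t = 2.0000: CF_t = 38.500000, DF = 0.923845, PV = 35.568049
  t = 2.5000: CF_t = 38.500000, DF = 0.905731, PV = 34.870636
  t = 3.0000: CF_t = 38.500000, DF = 0.887971, PV = 34.186898
  t = 3.5000: CF_t = 38.500000, DF = 0.870560, PV = 33.516567
  t = 4.0000: CF_t = 38.500000, DF = 0.853490, PV = 32.859379
  t = 4.5000: CF_t = 38.500000, DF = 0.836755, PV = 32.215078
  t = 5.0000: CF_t = 38.500000, DF = 0.820348, PV = 31.583410
  t = 5.5000: CF_t = 38.500000, DF = 0.804263, PV = 30.964127
  t = 6.0000: CF_t = 38.500000, DF = 0.788493, PV = 30.356987
  t = 6.5000: CF_t = 38.500000, DF = 0.773033, PV = 29.761752
  t = 7.0000: CF_t = 38.500000, DF = 0.757875, PV = 29.178188
  t = 7.5000: CF_t = 38.500000, DF = 0.743015, PV = 28.606067
  t = 8.0000: CF_t = 38.500000, DF = 0.728446, PV = 28.045164
  t = 8.5000: CF_t = 38.500000, DF = 0.714163, PV = 27.495259
  t = 9.0000: CF_t = 38.500000, DF = 0.700159, PV = 26.956136
  t = 9.5000: CF_t = 38.500000, DF = 0.686431, PV = 26.427584
  t = 10.0000: CF_t = 1038.500000, DF = 0.672971, PV = 698.880729
Price P = sum_t PV_t = 1302.501517
Macaulay numerator sum_t t * PV_t:
  t * PV_t at t = 0.5000: 18.872549
  t * PV_t at t = 1.0000: 37.004998
  t * PV_t at t = 1.5000: 54.419115
  t * PV_t at t = 2.0000: 71.136098
  t * PV_t at t = 2.5000: 87.176590
  t * PV_t at t = 3.0000: 102.560695
  t * PV_t at t = 3.5000: 117.307984
  t * PV_t at t = 4.0000: 131.437517
  t * PV_t at t = 4.5000: 144.967850
  t * PV_t at t = 5.0000: 157.917048
  t * PV_t at t = 5.5000: 170.302699
  t * PV_t at t = 6.0000: 182.141924
  t * PV_t at t = 6.5000: 193.451389
  t * PV_t at t = 7.0000: 204.247319
  t * PV_t at t = 7.5000: 214.545503
  t * PV_t at t = 8.0000: 224.361311
  t * PV_t at t = 8.5000: 233.709699
  t * PV_t at t = 9.0000: 242.605223
  t * PV_t at t = 9.5000: 251.062050
  t * PV_t at t = 10.0000: 6988.807294
Macaulay duration D = (sum_t t * PV_t) / P = 9828.034855 / 1302.501517 = 7.545507

Answer: Macaulay duration = 7.5455 years


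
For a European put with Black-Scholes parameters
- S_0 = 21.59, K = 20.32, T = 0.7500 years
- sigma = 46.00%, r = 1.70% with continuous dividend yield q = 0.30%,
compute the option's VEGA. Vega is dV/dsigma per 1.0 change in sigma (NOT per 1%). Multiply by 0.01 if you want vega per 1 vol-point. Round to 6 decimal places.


Answer: Vega = 6.930021

Derivation:
d1 = 0.3777241887; d2 = -0.0206474970
phi(d1) = 0.3714740331; exp(-qT) = 0.9977525294; exp(-rT) = 0.9873309369
Vega = S * exp(-qT) * phi(d1) * sqrt(T) = 21.5900 * 0.9977525294 * 0.3714740331 * 0.8660254038 = 6.930021


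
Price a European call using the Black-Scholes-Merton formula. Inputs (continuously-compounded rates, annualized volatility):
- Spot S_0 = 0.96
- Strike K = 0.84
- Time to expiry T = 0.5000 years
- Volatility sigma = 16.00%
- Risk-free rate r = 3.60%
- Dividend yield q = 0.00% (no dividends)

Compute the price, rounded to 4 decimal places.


d1 = (ln(S/K) + (r - q + 0.5*sigma^2) * T) / (sigma * sqrt(T)) = 1.39592948
d2 = d1 - sigma * sqrt(T) = 1.28279240
exp(-rT) = 0.98216103; exp(-qT) = 1.00000000
C = S_0 * exp(-qT) * N(d1) - K * exp(-rT) * N(d2)
N(d1) = 0.91863213; N(d2) = 0.90021759
C = 0.9600 * 1.00000000 * 0.91863213 - 0.8400 * 0.98216103 * 0.90021759 = 0.1392

Answer: Price = 0.1392


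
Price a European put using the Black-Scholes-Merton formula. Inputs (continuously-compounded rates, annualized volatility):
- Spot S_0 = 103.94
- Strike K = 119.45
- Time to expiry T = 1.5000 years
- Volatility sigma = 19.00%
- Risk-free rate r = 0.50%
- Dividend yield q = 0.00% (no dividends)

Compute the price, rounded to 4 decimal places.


d1 = (ln(S/K) + (r - q + 0.5*sigma^2) * T) / (sigma * sqrt(T)) = -0.44911207
d2 = d1 - sigma * sqrt(T) = -0.68181360
exp(-rT) = 0.99252805; exp(-qT) = 1.00000000
P = K * exp(-rT) * N(-d2) - S_0 * exp(-qT) * N(-d1)
N(-d1) = 0.67332459; N(-d2) = 0.75232159
P = 119.4500 * 0.99252805 * 0.75232159 - 103.9400 * 1.00000000 * 0.67332459 = 19.2080

Answer: Price = 19.2080


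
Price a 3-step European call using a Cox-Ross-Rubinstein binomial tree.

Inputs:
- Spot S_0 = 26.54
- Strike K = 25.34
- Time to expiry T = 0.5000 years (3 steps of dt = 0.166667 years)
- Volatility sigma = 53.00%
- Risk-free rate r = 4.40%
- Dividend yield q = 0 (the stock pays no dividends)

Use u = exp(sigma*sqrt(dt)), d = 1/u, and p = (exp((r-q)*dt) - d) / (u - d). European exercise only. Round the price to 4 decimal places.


Answer: Price = V(0,0) = 5.0425

Derivation:
dt = T/N = 0.166667
u = exp(sigma*sqrt(dt)) = 1.241564; d = 1/u = 0.805436
p = (exp((r-q)*dt) - d) / (u - d) = 0.462994
Discount per step: exp(-r*dt) = 0.992693
Stock lattice S(k, i) with i counting down-moves:
  k=0: S(0,0) = 26.5400
  k=1: S(1,0) = 32.9511; S(1,1) = 21.3763
  k=2: S(2,0) = 40.9109; S(2,1) = 26.5400; S(2,2) = 17.2172
  k=3: S(3,0) = 50.7935; S(3,1) = 32.9511; S(3,2) = 21.3763; S(3,3) = 13.8674
Terminal payoffs V(N, i) = max(S_T - K, 0):
  V(3,0) = 25.453470; V(3,1) = 7.611099; V(3,2) = 0.000000; V(3,3) = 0.000000
Backward induction: V(k, i) = exp(-r*dt) * [p * V(k+1, i) + (1-p) * V(k+1, i+1)].
  V(2,0) = exp(-r*dt) * [p*25.453470 + (1-p)*7.611099] = 15.756034
  V(2,1) = exp(-r*dt) * [p*7.611099 + (1-p)*0.000000] = 3.498143
  V(2,2) = exp(-r*dt) * [p*0.000000 + (1-p)*0.000000] = 0.000000
  V(1,0) = exp(-r*dt) * [p*15.756034 + (1-p)*3.498143] = 9.106442
  V(1,1) = exp(-r*dt) * [p*3.498143 + (1-p)*0.000000] = 1.607784
  V(0,0) = exp(-r*dt) * [p*9.106442 + (1-p)*1.607784] = 5.042501


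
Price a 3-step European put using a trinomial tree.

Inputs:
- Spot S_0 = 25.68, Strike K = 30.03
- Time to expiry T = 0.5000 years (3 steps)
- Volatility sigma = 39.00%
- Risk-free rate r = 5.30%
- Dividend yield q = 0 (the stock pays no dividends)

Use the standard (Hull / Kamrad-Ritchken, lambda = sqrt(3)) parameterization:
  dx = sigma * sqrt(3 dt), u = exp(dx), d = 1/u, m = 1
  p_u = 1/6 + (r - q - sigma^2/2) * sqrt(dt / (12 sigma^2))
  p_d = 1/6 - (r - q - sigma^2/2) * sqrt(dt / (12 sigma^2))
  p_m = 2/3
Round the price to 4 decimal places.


dt = T/N = 0.166667; dx = sigma*sqrt(3*dt) = 0.275772
u = exp(dx) = 1.317547; d = 1/u = 0.758986
p_u = 0.159701, p_m = 0.666667, p_d = 0.173632
Discount per step: exp(-r*dt) = 0.991206
Stock lattice S(k, j) with j the centered position index:
  k=0: S(0,+0) = 25.6800
  k=1: S(1,-1) = 19.4908; S(1,+0) = 25.6800; S(1,+1) = 33.8346
  k=2: S(2,-2) = 14.7932; S(2,-1) = 19.4908; S(2,+0) = 25.6800; S(2,+1) = 33.8346; S(2,+2) = 44.5787
  k=3: S(3,-3) = 11.2279; S(3,-2) = 14.7932; S(3,-1) = 19.4908; S(3,+0) = 25.6800; S(3,+1) = 33.8346; S(3,+2) = 44.5787; S(3,+3) = 58.7345
Terminal payoffs V(N, j) = max(K - S_T, 0):
  V(3,-3) = 18.802147; V(3,-2) = 15.236777; V(3,-1) = 10.539234; V(3,+0) = 4.350000; V(3,+1) = 0.000000; V(3,+2) = 0.000000; V(3,+3) = 0.000000
Backward induction: V(k, j) = exp(-r*dt) * [p_u * V(k+1, j+1) + p_m * V(k+1, j) + p_d * V(k+1, j-1)]
  V(2,-2) = exp(-r*dt) * [p_u*10.539234 + p_m*15.236777 + p_d*18.802147] = 14.972789
  V(2,-1) = exp(-r*dt) * [p_u*4.350000 + p_m*10.539234 + p_d*15.236777] = 10.275281
  V(2,+0) = exp(-r*dt) * [p_u*0.000000 + p_m*4.350000 + p_d*10.539234] = 4.688351
  V(2,+1) = exp(-r*dt) * [p_u*0.000000 + p_m*0.000000 + p_d*4.350000] = 0.748657
  V(2,+2) = exp(-r*dt) * [p_u*0.000000 + p_m*0.000000 + p_d*0.000000] = 0.000000
  V(1,-1) = exp(-r*dt) * [p_u*4.688351 + p_m*10.275281 + p_d*14.972789] = 10.108987
  V(1,+0) = exp(-r*dt) * [p_u*0.748657 + p_m*4.688351 + p_d*10.275281] = 4.985017
  V(1,+1) = exp(-r*dt) * [p_u*0.000000 + p_m*0.748657 + p_d*4.688351] = 1.301604
  V(0,+0) = exp(-r*dt) * [p_u*1.301604 + p_m*4.985017 + p_d*10.108987] = 5.239964

Answer: Price = V(0,0) = 5.2400


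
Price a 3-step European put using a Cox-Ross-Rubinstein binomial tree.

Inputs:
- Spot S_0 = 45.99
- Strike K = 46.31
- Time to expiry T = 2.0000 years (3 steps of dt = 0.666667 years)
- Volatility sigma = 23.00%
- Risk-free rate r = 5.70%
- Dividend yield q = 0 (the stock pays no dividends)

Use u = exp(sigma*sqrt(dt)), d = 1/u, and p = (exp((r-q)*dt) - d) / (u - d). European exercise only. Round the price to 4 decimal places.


dt = T/N = 0.666667
u = exp(sigma*sqrt(dt)) = 1.206585; d = 1/u = 0.828785
p = (exp((r-q)*dt) - d) / (u - d) = 0.555707
Discount per step: exp(-r*dt) = 0.962713
Stock lattice S(k, i) with i counting down-moves:
  k=0: S(0,0) = 45.9900
  k=1: S(1,0) = 55.4909; S(1,1) = 38.1158
  k=2: S(2,0) = 66.9544; S(2,1) = 45.9900; S(2,2) = 31.5898
  k=3: S(3,0) = 80.7862; S(3,1) = 55.4909; S(3,2) = 38.1158; S(3,3) = 26.1812
Terminal payoffs V(N, i) = max(K - S_T, 0):
  V(3,0) = 0.000000; V(3,1) = 0.000000; V(3,2) = 8.194167; V(3,3) = 20.128807
Backward induction: V(k, i) = exp(-r*dt) * [p * V(k+1, i) + (1-p) * V(k+1, i+1)].
  V(2,0) = exp(-r*dt) * [p*0.000000 + (1-p)*0.000000] = 0.000000
  V(2,1) = exp(-r*dt) * [p*0.000000 + (1-p)*8.194167] = 3.504865
  V(2,2) = exp(-r*dt) * [p*8.194167 + (1-p)*20.128807] = 12.993396
  V(1,0) = exp(-r*dt) * [p*0.000000 + (1-p)*3.504865] = 1.499125
  V(1,1) = exp(-r*dt) * [p*3.504865 + (1-p)*12.993396] = 7.432678
  V(0,0) = exp(-r*dt) * [p*1.499125 + (1-p)*7.432678] = 3.981167

Answer: Price = V(0,0) = 3.9812


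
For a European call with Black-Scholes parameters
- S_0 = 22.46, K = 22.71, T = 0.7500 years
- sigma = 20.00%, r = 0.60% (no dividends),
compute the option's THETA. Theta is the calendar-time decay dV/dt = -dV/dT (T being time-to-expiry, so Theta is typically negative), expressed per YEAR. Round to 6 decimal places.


d1 = 0.0486740525; d2 = -0.1245310283
phi(d1) = 0.3984699805; exp(-qT) = 1.0000000000; exp(-rT) = 0.9955101098
Theta = -S*exp(-qT)*phi(d1)*sigma/(2*sqrt(T)) - r*K*exp(-rT)*N(d2) + q*S*exp(-qT)*N(d1)
N(d1) = 0.5194104728; N(d2) = 0.4504474173; sqrt(T) = 0.8660254038
Term 1 = -22.4600 * 1.0000000000 * 0.3984699805 * 0.2000 / (2 * 0.8660254038) = -1.0334149233
Term 2 = -0.0060 * 22.7100 * 0.9955101098 * 0.4504474173 = -0.0611023848
Term 3 = 0 (no dividend yield, q = 0)
Theta = -1.0334149233 + (-0.0611023848) + (0.0000000000) = -1.094517

Answer: Theta = -1.094517


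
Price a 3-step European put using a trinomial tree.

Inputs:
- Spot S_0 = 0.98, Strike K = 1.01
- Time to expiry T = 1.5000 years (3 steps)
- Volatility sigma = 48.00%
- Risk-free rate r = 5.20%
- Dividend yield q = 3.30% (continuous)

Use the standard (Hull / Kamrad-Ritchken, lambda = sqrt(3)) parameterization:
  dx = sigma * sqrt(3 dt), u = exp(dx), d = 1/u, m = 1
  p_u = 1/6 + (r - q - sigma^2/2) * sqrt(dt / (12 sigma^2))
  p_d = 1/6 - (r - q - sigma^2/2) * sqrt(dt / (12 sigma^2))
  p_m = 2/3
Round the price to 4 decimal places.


dt = T/N = 0.500000; dx = sigma*sqrt(3*dt) = 0.587878
u = exp(dx) = 1.800164; d = 1/u = 0.555505
p_u = 0.125757, p_m = 0.666667, p_d = 0.207577
Discount per step: exp(-r*dt) = 0.974335
Stock lattice S(k, j) with j the centered position index:
  k=0: S(0,+0) = 0.9800
  k=1: S(1,-1) = 0.5444; S(1,+0) = 0.9800; S(1,+1) = 1.7642
  k=2: S(2,-2) = 0.3024; S(2,-1) = 0.5444; S(2,+0) = 0.9800; S(2,+1) = 1.7642; S(2,+2) = 3.1758
  k=3: S(3,-3) = 0.1680; S(3,-2) = 0.3024; S(3,-1) = 0.5444; S(3,+0) = 0.9800; S(3,+1) = 1.7642; S(3,+2) = 3.1758; S(3,+3) = 5.7169
Terminal payoffs V(N, j) = max(K - S_T, 0):
  V(3,-3) = 0.842007; V(3,-2) = 0.707586; V(3,-1) = 0.465605; V(3,+0) = 0.030000; V(3,+1) = 0.000000; V(3,+2) = 0.000000; V(3,+3) = 0.000000
Backward induction: V(k, j) = exp(-r*dt) * [p_u * V(k+1, j+1) + p_m * V(k+1, j) + p_d * V(k+1, j-1)]
  V(2,-2) = exp(-r*dt) * [p_u*0.465605 + p_m*0.707586 + p_d*0.842007] = 0.686963
  V(2,-1) = exp(-r*dt) * [p_u*0.030000 + p_m*0.465605 + p_d*0.707586] = 0.449221
  V(2,+0) = exp(-r*dt) * [p_u*0.000000 + p_m*0.030000 + p_d*0.465605] = 0.113655
  V(2,+1) = exp(-r*dt) * [p_u*0.000000 + p_m*0.000000 + p_d*0.030000] = 0.006067
  V(2,+2) = exp(-r*dt) * [p_u*0.000000 + p_m*0.000000 + p_d*0.000000] = 0.000000
  V(1,-1) = exp(-r*dt) * [p_u*0.113655 + p_m*0.449221 + p_d*0.686963] = 0.444658
  V(1,+0) = exp(-r*dt) * [p_u*0.006067 + p_m*0.113655 + p_d*0.449221] = 0.165423
  V(1,+1) = exp(-r*dt) * [p_u*0.000000 + p_m*0.006067 + p_d*0.113655] = 0.026928
  V(0,+0) = exp(-r*dt) * [p_u*0.026928 + p_m*0.165423 + p_d*0.444658] = 0.200683

Answer: Price = V(0,0) = 0.2007


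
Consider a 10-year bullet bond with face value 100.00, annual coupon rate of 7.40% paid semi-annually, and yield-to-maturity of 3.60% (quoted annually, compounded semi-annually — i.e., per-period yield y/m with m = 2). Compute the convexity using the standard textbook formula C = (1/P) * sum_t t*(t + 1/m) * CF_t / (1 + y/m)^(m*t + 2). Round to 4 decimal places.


Answer: Convexity = 69.8033

Derivation:
Coupon per period c = face * coupon_rate / m = 3.700000
Periods per year m = 2; per-period yield y/m = 0.018000
Number of cashflows N = 20
Cashflows (t years, CF_t, discount factor 1/(1+y/m)^(m*t), PV):
  t = 0.5000: CF_t = 3.700000, DF = 0.982318, PV = 3.634578
  t = 1.0000: CF_t = 3.700000, DF = 0.964949, PV = 3.570312
  t = 1.5000: CF_t = 3.700000, DF = 0.947887, PV = 3.507183
  t = 2.0000: CF_t = 3.700000, DF = 0.931127, PV = 3.445170
  t = 2.5000: CF_t = 3.700000, DF = 0.914663, PV = 3.384253
  t = 3.0000: CF_t = 3.700000, DF = 0.898490, PV = 3.324414
  t = 3.5000: CF_t = 3.700000, DF = 0.882603, PV = 3.265632
  t = 4.0000: CF_t = 3.700000, DF = 0.866997, PV = 3.207890
  t = 4.5000: CF_t = 3.700000, DF = 0.851667, PV = 3.151169
  t = 5.0000: CF_t = 3.700000, DF = 0.836608, PV = 3.095451
  t = 5.5000: CF_t = 3.700000, DF = 0.821816, PV = 3.040718
  t = 6.0000: CF_t = 3.700000, DF = 0.807285, PV = 2.986953
  t = 6.5000: CF_t = 3.700000, DF = 0.793010, PV = 2.934139
  t = 7.0000: CF_t = 3.700000, DF = 0.778989, PV = 2.882258
  t = 7.5000: CF_t = 3.700000, DF = 0.765215, PV = 2.831295
  t = 8.0000: CF_t = 3.700000, DF = 0.751684, PV = 2.781232
  t = 8.5000: CF_t = 3.700000, DF = 0.738393, PV = 2.732055
  t = 9.0000: CF_t = 3.700000, DF = 0.725337, PV = 2.683748
  t = 9.5000: CF_t = 3.700000, DF = 0.712512, PV = 2.636295
  t = 10.0000: CF_t = 103.700000, DF = 0.699914, PV = 72.581042
Price P = sum_t PV_t = 131.675785
Convexity numerator sum_t t*(t + 1/m) * CF_t / (1+y/m)^(m*t + 2):
  t = 0.5000: term = 1.753591
  t = 1.0000: term = 5.167754
  t = 1.5000: term = 10.152759
  t = 2.0000: term = 16.622068
  t = 2.5000: term = 24.492242
  t = 3.0000: term = 33.682848
  t = 3.5000: term = 44.116369
  t = 4.0000: term = 55.718119
  t = 4.5000: term = 68.416158
  t = 5.0000: term = 82.141207
  t = 5.5000: term = 96.826571
  t = 6.0000: term = 112.408057
  t = 6.5000: term = 128.823902
  t = 7.0000: term = 146.014700
  t = 7.5000: term = 163.923323
  t = 8.0000: term = 182.494858
  t = 8.5000: term = 201.676538
  t = 9.0000: term = 221.417671
  t = 9.5000: term = 241.669582
  t = 10.0000: term = 7353.886784
Convexity = (1/P) * sum = 9191.405102 / 131.675785 = 69.803306
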